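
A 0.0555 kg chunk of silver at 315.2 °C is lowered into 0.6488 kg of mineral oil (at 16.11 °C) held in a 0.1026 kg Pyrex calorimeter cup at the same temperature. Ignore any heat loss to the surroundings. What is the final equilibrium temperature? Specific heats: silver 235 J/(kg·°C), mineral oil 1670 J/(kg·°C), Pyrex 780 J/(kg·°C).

T_f ≈ 19.4 °C

Heat gained plus heat lost sum to zero:
0.0555*235*(T − 315.2) + 0.6488*1670*(T − 16.11) + 0.1026*780*(T − 16.11) = 0
1176.6 T = 22855
T ≈ 19.43 °C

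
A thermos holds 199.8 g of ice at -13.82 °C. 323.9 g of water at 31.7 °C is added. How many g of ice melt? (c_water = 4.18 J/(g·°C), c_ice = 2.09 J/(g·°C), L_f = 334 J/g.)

m_melted ≈ 111 g

Cooling the water to 0 °C releases 323.9×4.18×31.7 = 42919 J.
Warming the ice to 0 °C takes 199.8×2.09×13.82 = 5771 J, leaving 37148 J for melting.
Fully melting the ice requires m_ice L_f = 199.8×334 = 66733 J.
37148 J < 66733 J, so only part of the ice melts and the system sits at 0 °C.
Mass melted = 37148/334 ≈ 111.2 g.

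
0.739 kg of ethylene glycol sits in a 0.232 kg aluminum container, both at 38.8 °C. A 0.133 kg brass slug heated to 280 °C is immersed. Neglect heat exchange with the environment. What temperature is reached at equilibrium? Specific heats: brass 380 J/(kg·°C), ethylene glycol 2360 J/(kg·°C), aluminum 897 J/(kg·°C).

Conservation of energy gives ΣQ = 0:
0.133·380·(T − 280) + 0.739·2360·(T − 38.8) + 0.232·897·(T − 38.8) = 0
50.54(T − 280) + 1744(T − 38.8) + 208.1(T − 38.8) = 0
(50.54 + 1744 + 208.1) T = 50.54·280 + 1744·38.8 + 208.1·38.8
T = 89894/2002.7 ≈ 44.89 °C

T_f ≈ 44.9 °C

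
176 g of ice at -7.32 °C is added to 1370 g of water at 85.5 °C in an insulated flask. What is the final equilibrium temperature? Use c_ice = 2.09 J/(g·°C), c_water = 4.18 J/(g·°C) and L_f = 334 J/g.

T_f ≈ 66.3 °C

Taking heat into each body as positive, Σ m c ΔT = 0:
warm ice to 0 °C: 176·2.09·(0 − (-7.32)) = 2692.6; melt ice: 176·334 = 58784; meltwater 0→T: 176·4.18·T = 735.68 T; water cools: 1370·4.18·(T − 85.5) = 5726.6(T − 85.5)
6462.3 T = 489624 − 61477 = 428148
T ≈ 66.25 °C — above 0 °C, consistent with complete melting.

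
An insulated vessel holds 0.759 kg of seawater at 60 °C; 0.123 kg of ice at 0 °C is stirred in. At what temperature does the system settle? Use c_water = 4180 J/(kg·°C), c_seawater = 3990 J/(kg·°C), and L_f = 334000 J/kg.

T_f ≈ 39.7 °C

Let T be the final temperature. ΣQ_i = 0:
latent heat to melt: 0.123×334000 = 41082; meltwater 0→T: 0.123×4180×T = 514.14 T; seawater cools: 0.759×3990×(T − 60) = 3028.4(T − 60)
3542.5 T = 181705 − 41082 = 140623
T ≈ 39.70 °C — above 0 °C, consistent with complete melting.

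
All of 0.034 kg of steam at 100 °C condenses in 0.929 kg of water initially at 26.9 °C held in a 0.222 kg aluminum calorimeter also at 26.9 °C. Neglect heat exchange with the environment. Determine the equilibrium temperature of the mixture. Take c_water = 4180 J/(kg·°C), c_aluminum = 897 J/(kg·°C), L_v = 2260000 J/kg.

T_f ≈ 47.5 °C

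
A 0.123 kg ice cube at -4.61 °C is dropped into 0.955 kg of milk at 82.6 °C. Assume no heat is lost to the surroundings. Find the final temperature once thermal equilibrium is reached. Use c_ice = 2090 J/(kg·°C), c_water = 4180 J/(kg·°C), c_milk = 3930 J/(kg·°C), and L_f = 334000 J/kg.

T_f ≈ 62.7 °C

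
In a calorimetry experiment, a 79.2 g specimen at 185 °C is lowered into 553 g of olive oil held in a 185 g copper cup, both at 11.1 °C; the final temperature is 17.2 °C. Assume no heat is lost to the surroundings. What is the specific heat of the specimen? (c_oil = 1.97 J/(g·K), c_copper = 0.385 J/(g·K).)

c ≈ 0.533 J/(g·K)

Taking heat into each body as positive, Σ m c ΔT = 0:
79.2·c·(17.2 − 185) + 553·1.97·(17.2 − 11.1) + 185·0.385·(17.2 − 11.1) = 0
-13290 c = -7079.9
c = -7079.9/-13290 ≈ 0.5327 J/(g·K)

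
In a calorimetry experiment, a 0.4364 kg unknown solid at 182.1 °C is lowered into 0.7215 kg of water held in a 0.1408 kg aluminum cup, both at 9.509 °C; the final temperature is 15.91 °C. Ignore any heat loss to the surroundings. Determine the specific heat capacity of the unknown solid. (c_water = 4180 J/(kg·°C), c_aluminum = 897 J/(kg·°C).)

c ≈ 277 J/(kg·°C)

Net heat exchanged in the isolated system is zero:
0.4364·c·(15.91 − 182.1) + 0.7215·4180·(15.91 − 9.509) + 0.1408·897·(15.91 − 9.509) = 0
-72.53 c = -20113
c = -20113/-72.53 ≈ 277.3 J/(kg·°C)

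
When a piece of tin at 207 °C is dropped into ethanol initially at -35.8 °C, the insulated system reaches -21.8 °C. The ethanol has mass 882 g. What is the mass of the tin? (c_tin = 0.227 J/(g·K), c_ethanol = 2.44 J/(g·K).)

m ≈ 580 g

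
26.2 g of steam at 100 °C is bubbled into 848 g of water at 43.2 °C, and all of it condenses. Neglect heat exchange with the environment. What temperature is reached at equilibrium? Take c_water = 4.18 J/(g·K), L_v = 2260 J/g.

T_f ≈ 61.1 °C

Net heat exchanged in the isolated system is zero:
steam→water at 100 °C releases m L_v = 26.2×2260 = 59212
  condensed water 100 °C→T: 109.52(T − 100)
  original water: 3544.6(T − 43.2)
3654.2 T = 59212 + 10952 + 153128 = 223292
T ≈ 61.11 °C — below 100 °C, confirming all the steam condensed.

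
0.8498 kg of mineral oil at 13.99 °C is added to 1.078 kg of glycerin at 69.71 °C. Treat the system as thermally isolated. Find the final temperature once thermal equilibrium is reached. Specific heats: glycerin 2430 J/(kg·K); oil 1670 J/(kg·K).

T_f ≈ 50.1 °C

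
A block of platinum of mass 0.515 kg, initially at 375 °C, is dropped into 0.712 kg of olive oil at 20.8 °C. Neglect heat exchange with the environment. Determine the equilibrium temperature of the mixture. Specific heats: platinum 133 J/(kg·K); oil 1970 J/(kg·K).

T_f ≈ 37.3 °C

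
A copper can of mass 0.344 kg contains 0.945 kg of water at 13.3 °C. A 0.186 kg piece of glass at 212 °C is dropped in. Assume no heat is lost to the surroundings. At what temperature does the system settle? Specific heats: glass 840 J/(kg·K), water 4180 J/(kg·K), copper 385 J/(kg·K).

Heat gained plus heat lost sum to zero:
0.186*840*(T − 212) + 0.945*4180*(T − 13.3) + 0.344*385*(T − 13.3) = 0
156.24(T − 212) + 3950.1(T − 13.3) + 132.44(T − 13.3) = 0
(156.24 + 3950.1 + 132.44) T = 156.24*212 + 3950.1*13.3 + 132.44*13.3
T ≈ 20.62 °C

T_f ≈ 20.6 °C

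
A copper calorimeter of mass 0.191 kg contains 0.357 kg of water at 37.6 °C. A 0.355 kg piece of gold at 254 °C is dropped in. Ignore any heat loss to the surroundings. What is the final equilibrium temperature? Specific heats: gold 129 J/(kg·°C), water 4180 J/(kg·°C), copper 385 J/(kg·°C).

T_f ≈ 43.7 °C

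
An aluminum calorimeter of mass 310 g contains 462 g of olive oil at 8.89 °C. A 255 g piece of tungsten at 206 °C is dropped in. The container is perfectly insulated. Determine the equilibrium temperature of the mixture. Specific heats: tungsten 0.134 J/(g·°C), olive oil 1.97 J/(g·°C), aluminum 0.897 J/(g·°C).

Taking heat into each body as positive, Σ m c ΔT = 0:
255*0.134*(T − 206) + 462*1.97*(T − 8.89) + 310*0.897*(T − 8.89) = 0
34.17(T − 206) + 910.14(T − 8.89) + 278.07(T − 8.89) = 0
1222.4 T = 17602
T ≈ 14.40 °C

T_f ≈ 14.4 °C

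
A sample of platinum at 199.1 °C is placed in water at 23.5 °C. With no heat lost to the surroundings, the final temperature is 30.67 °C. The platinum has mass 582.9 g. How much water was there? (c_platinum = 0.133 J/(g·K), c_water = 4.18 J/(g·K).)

Setting the total heat transfer to zero:
582.9·0.133·(30.67 − 199.1) + m·4.18·(30.67 − 23.5) = 0
29.97 m = 13058
m = 13058/29.97 ≈ 435.7 g

m ≈ 436 g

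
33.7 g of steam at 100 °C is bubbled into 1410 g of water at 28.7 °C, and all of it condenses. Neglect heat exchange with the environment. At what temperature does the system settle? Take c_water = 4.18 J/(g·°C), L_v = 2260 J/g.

T_f ≈ 43.0 °C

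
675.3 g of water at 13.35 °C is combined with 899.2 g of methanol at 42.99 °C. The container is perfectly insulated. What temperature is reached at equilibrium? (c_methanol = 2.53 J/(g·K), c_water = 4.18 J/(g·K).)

T_f ≈ 26.6 °C

Heat lost by the methanol equals heat gained by the water:
899.2×2.53×(42.99 − T) = 675.3×4.18×(T − 13.35)
2275(42.99 − T) = 2822.8(T − 13.35)
5097.7 T = 135485  ⇒  T ≈ 26.58 °C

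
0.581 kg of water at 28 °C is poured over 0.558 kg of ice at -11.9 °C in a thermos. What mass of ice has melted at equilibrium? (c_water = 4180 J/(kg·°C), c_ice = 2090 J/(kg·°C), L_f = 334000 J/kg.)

Water can give up m c ΔT = 0.581·4180·28 = 68000 J before reaching 0 °C.
Warming the ice to 0 °C takes 0.558·2090·11.9 = 13878 J, leaving 54122 J for melting.
To melt every bit of ice: 0.558·334000 = 186372 J.
Since 54122 < 186372 J, not all the ice melts; equilibrium is at 0 °C.
m_melt = 54122 / L_f = 0.162 kg.

m_melted ≈ 0.162 kg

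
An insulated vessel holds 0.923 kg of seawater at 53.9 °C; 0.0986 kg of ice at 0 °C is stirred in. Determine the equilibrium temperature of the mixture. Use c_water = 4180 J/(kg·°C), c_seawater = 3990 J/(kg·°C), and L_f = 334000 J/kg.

Setting the total heat transfer to zero:
fusion: m_ice L_f = 0.0986×334000 = 32932; warm the meltwater: 412.15 T; seawater cools: 0.923×3990×(T − 53.9) = 3682.8(T − 53.9)
4094.9 T = 198501 − 32932 = 165569
T ≈ 40.43 °C (positive, so assuming full melt was valid).

T_f ≈ 40.4 °C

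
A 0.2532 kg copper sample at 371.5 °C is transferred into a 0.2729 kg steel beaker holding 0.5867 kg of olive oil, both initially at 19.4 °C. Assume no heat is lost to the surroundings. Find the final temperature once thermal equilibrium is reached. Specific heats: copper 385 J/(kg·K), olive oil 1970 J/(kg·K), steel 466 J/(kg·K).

T_f ≈ 44.3 °C

Taking heat into each body as positive, Σ m c ΔT = 0:
0.2532·385·(T − 371.5) + 0.5867·1970·(T − 19.4) + 0.2729·466·(T − 19.4) = 0
(97.48 + 1155.8 + 127.17) T = 97.48·371.5 + 1155.8·19.4 + 127.17·19.4
T ≈ 44.26 °C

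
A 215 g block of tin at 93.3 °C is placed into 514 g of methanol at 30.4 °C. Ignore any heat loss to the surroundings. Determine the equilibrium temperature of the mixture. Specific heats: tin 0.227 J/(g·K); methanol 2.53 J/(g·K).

T_f ≈ 32.7 °C

Taking heat into each body as positive, Σ m c ΔT = 0:
215*0.227*(T − 93.3) + 514*2.53*(T − 30.4) = 0
48.8(T − 93.3) + 1300.4(T − 30.4) = 0
(48.8 + 1300.4) T = 48.8*93.3 + 1300.4*30.4
T = 44086/1349.2 ≈ 32.68 °C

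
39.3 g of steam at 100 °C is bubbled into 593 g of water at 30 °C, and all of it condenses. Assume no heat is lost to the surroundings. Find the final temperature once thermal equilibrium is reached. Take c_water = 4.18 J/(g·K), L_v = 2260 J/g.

T_f ≈ 68.0 °C

Energy conservation, ΣQ = 0:
latent heat released on condensation: 39.3·2260 = 88818
  condensate cools 100→T: 39.3·4.18·(T − 100) = 164.27(T − 100)
  original water: 2478.7(T − 30)
2643 T = 88818 + 16427 + 74362 = 179608
T ≈ 67.96 °C (< 100 °C, so full condensation is consistent).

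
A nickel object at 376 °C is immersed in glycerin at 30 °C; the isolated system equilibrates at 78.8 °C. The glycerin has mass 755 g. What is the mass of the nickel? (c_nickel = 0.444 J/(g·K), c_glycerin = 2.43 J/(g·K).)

m ≈ 678 g

|Q_nickel| = |Q_glycerin|:
m·0.444·(376 − 78.8) = 755·2.43·(78.8 − 30)
131.96 m = 89531  ⇒  m ≈ 678.5 g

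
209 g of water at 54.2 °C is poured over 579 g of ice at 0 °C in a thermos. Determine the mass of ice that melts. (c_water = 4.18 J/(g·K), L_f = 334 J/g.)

m_melted ≈ 142 g

Water can give up m c ΔT = 209·4.18·54.2 = 47350 J before reaching 0 °C.
Fully melting the ice requires m_ice L_f = 579·334 = 193386 J.
Since 47350 < 193386 J, not all the ice melts; equilibrium is at 0 °C.
m_melt = 47350 / L_f = 141.8 g.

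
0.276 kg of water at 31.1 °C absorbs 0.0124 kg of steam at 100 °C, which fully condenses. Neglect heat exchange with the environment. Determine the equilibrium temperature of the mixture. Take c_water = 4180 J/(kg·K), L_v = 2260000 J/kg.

Conservation of energy gives ΣQ = 0:
steam→water at 100 °C releases m L_v = 0.0124×2260000 = 28024; condensate cools 100→T: 0.0124×4180×(T − 100) = 51.83(T − 100); water warms: 0.276×4180×(T − 31.1) = 1153.7(T − 31.1)
1205.5 T = 28024 + 5183.2 + 35879 = 69087
T ≈ 57.31 °C, under the boiling point, so the assumption holds.

T_f ≈ 57.3 °C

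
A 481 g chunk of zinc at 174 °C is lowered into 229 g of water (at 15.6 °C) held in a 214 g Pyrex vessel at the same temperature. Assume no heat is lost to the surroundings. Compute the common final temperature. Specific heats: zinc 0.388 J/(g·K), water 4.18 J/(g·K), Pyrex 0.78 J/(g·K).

With ΣQ=0 the equilibrium temperature is the m·c-weighted mean:
T_f = (186.63·174 + 957.22·15.6 + 166.92·15.6) / (186.63 + 957.22 + 166.92)
    = 50010 / 1310.8 ≈ 38.15 °C

T_f ≈ 38.2 °C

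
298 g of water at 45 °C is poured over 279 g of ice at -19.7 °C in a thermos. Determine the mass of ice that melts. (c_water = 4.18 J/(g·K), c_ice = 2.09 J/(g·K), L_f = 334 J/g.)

Heat available from the water dropping to 0 °C: 298·4.18·45 = 56054 J.
Of that, 279·2.09·19.7 = 11487 J goes to bring the ice to 0 °C, leaving 44567 J.
Fully melting the ice requires m_ice L_f = 279·334 = 93186 J.
44567 J < 93186 J, so only part of the ice melts and the system sits at 0 °C.
m_melted·334 = 44567  ⇒  m_melted ≈ 133.4 g.

m_melted ≈ 133 g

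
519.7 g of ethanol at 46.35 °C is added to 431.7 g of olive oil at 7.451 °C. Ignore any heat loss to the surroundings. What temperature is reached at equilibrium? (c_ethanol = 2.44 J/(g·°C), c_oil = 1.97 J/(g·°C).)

Taking heat into each body as positive, Σ m c ΔT = 0:
519.7·2.44·(T − 46.35) + 431.7·1.97·(T − 7.451) = 0
2118.5 T = 65112
T = 65112/2118.5 ≈ 30.73 °C

T_f ≈ 30.7 °C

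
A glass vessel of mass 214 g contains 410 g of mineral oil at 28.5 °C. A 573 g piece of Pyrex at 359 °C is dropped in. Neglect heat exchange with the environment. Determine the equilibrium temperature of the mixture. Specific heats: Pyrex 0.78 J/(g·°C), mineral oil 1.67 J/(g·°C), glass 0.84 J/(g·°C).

Net heat exchanged in the isolated system is zero:
573*0.78*(T − 359) + 410*1.67*(T − 28.5) + 214*0.84*(T − 28.5) = 0
1311.4 T = 185089
T = 185089/1311.4 ≈ 141.14 °C

T_f ≈ 141.1 °C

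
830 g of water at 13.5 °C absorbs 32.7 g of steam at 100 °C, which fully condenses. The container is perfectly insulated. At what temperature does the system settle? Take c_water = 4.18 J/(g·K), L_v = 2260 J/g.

T_f ≈ 37.3 °C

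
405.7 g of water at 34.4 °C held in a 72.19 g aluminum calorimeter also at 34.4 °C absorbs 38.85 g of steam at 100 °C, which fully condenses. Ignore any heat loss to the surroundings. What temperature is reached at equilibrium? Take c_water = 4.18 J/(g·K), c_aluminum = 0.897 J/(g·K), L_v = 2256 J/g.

T_f ≈ 85.5 °C

Sum of m c ΔT and latent-heat terms is zero:
condense steam: −38.85·2256 = −87646; condensed water 100 °C→T: 162.39(T − 100); water warms: 405.7·4.18·(T − 34.4) = 1695.8(T − 34.4); cup: 64.75(T − 34.4)
1923 T = 87646 + 16239 + 60564 = 164449
T ≈ 85.52 °C — below 100 °C, confirming all the steam condensed.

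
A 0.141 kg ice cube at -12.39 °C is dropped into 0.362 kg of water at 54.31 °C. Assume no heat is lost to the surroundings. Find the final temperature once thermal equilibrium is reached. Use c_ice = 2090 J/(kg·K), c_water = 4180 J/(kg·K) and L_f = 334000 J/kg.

T_f ≈ 15.0 °C

Energy conservation, ΣQ = 0:
ice -12.39→0 °C: 0.141·2090·12.39 = 3651.2
  fusion: m_ice L_f = 0.141·334000 = 47094
  warm the meltwater: 589.38 T
  water cools: 0.362·4180·(T − 54.31) = 1513.2(T − 54.31)
2102.5 T = 82180 − 50745 = 31435
T ≈ 14.95 °C — above 0 °C, consistent with complete melting.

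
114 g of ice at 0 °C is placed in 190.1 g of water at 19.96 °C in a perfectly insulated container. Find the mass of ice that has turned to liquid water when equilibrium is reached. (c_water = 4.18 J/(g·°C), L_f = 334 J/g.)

m_melted ≈ 47.5 g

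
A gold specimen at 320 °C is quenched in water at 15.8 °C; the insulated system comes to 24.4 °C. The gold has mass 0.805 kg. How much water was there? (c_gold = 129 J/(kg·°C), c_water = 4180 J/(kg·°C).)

|Q_gold| = |Q_water|:
0.805×129×(320 − 24.4) = m×4180×(24.4 − 15.8)
35948 m = 30697  ⇒  m ≈ 0.8539 kg

m ≈ 0.854 kg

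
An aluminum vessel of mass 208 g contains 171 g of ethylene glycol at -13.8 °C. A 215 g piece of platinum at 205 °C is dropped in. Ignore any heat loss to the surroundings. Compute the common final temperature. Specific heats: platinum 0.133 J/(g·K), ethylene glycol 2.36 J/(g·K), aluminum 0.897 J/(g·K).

T_f ≈ -3.7 °C

T_f is the heat-capacity-weighted average of the initial temperatures:
T_f = (28.6·205 + 403.56·(-13.8) + 186.58·(-13.8)) / (28.6 + 403.56 + 186.58)
    = -2281.9 / 618.73 ≈ -3.69 °C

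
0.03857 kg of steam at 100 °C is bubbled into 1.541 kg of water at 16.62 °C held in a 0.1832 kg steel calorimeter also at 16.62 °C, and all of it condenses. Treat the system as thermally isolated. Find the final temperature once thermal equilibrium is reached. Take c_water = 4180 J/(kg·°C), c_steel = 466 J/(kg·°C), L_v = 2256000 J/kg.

T_f ≈ 31.6 °C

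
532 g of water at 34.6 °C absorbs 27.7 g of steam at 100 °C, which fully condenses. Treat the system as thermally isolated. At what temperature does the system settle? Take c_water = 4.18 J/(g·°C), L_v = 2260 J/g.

T_f ≈ 64.6 °C

Energy conservation, ΣQ = 0:
latent heat released on condensation: 27.7×2260 = 62602
  condensate cools 100→T: 27.7×4.18×(T − 100) = 115.79(T − 100)
  original water: 2223.8(T − 34.6)
2339.5 T = 62602 + 11579 + 76942 = 151123
T ≈ 64.59 °C, under the boiling point, so the assumption holds.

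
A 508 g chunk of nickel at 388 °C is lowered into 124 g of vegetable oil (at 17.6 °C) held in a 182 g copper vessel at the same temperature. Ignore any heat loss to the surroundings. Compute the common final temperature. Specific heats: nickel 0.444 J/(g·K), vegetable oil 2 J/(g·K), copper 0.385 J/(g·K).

Net heat exchanged in the isolated system is zero:
508*0.444*(T − 388) + 124*2*(T − 17.6) + 182*0.385*(T − 17.6) = 0
543.62 T = 93112
T = 93112 / 543.62 = 171 °C

T_f ≈ 171.3 °C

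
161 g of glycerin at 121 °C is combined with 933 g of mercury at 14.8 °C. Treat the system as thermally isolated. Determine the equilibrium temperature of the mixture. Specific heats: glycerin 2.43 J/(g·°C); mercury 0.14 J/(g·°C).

|Q_glycerin| = |Q_mercury|:
161×2.43×(121 − T) = 933×0.14×(T − 14.8)
391.23(121 − T) = 130.62(T − 14.8)
521.85 T = 49272  ⇒  T ≈ 94.42 °C

T_f ≈ 94.4 °C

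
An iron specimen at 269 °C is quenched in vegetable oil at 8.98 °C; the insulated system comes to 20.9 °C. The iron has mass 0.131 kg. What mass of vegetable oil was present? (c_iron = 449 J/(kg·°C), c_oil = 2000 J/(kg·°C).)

m ≈ 0.612 kg

Heat lost by the iron = heat gained by the oil:
0.131×449×(269 − 20.9) = m×2000×(20.9 − 8.98)
23840 m = 14593  ⇒  m ≈ 0.6121 kg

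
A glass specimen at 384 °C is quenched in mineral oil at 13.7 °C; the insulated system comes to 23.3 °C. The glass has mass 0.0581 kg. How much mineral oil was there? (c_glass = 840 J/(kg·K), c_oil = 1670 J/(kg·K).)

m ≈ 1.1 kg

Conservation of energy gives ΣQ = 0:
0.0581×840×(23.3 − 384) + m×1670×(23.3 − 13.7) = 0
16032 m = 17604
m = 17604/16032 ≈ 1.098 kg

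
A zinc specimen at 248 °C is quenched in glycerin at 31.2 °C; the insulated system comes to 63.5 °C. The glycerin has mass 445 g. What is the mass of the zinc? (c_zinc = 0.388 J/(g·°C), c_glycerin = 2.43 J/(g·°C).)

m ≈ 488 g

Heat lost by the zinc = heat gained by the glycerin:
m×0.388×(248 − 63.5) = 445×2.43×(63.5 − 31.2)
71.59 m = 34928  ⇒  m ≈ 487.9 g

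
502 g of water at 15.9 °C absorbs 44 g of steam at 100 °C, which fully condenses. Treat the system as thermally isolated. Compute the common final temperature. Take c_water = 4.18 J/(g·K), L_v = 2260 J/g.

T_f ≈ 66.2 °C

Heat gained plus heat lost sum to zero:
latent heat released on condensation: 44·2260 = 99440
  condensate cools 100→T: 44·4.18·(T − 100) = 183.92(T − 100)
  original water: 2098.4(T − 15.9)
2282.3 T = 99440 + 18392 + 33364 = 151196
T ≈ 66.25 °C — below 100 °C, confirming all the steam condensed.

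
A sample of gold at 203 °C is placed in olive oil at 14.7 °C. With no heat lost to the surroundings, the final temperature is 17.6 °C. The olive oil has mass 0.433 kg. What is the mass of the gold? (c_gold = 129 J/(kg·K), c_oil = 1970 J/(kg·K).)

m ≈ 0.103 kg

Heat lost by the gold = heat gained by the oil:
m×129×(203 − 17.6) = 0.433×1970×(17.6 − 14.7)
23917 m = 2473.7  ⇒  m ≈ 0.1034 kg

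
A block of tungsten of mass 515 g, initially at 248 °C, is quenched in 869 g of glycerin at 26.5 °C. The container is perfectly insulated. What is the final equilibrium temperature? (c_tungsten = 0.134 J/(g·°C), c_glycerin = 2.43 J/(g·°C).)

T_f = Σ m_i c_i T_i / Σ m_i c_i:
T_f = (69.01*248 + 2111.7*26.5) / (69.01 + 2111.7)
    = 73074 / 2180.7 ≈ 33.51 °C

T_f ≈ 33.5 °C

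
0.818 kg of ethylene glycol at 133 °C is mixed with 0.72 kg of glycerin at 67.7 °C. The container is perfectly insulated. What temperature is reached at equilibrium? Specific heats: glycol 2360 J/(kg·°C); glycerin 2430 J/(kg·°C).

T_f ≈ 102.0 °C

T_f is the heat-capacity-weighted average of the initial temperatures:
T_f = (1930.5·133 + 1749.6·67.7) / (1930.5 + 1749.6)
    = 375202 / 3680.1 ≈ 101.95 °C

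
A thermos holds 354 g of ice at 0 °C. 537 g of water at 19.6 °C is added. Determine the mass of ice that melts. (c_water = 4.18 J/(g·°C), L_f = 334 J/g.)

Water can give up m c ΔT = 537·4.18·19.6 = 43995 J before reaching 0 °C.
Melting all 354 g of ice would need 354·334 = 118236 J.
43995 J < 118236 J, so only part of the ice melts and the system sits at 0 °C.
Mass melted = 43995/334 ≈ 131.7 g.

m_melted ≈ 132 g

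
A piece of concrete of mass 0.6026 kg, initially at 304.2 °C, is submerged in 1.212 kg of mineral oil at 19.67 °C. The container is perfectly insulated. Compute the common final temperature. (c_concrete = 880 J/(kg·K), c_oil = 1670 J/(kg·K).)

Conservation of energy gives ΣQ = 0:
0.6026*880*(T − 304.2) + 1.212*1670*(T − 19.67) = 0
530.29(T − 304.2) + 2024(T − 19.67) = 0
2554.3 T = 201126
T = 201126 / 2554.3 = 78.7 °C

T_f ≈ 78.7 °C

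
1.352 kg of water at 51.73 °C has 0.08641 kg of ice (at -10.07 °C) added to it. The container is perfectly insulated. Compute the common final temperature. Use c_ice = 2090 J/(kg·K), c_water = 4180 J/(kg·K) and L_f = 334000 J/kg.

T_f ≈ 43.5 °C

Net heat exchanged in the isolated system is zero:
ice -10.07→0 °C: 0.08641·2090·10.07 = 1818.6; latent heat to melt: 0.08641·334000 = 28861; warm the meltwater: 361.19 T; water: 5651.4(T − 51.73)
6012.6 T = 292345 − 30680 = 261665
T ≈ 43.52 °C (positive, so assuming full melt was valid).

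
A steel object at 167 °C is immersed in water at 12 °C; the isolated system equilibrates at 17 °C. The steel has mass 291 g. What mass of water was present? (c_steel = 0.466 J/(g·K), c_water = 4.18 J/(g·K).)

Heat gained plus heat lost sum to zero:
291×0.466×(17 − 167) + m×4.18×(17 − 12) = 0
20.9 m = 20341
m = 20341/20.9 ≈ 973.2 g

m ≈ 973 g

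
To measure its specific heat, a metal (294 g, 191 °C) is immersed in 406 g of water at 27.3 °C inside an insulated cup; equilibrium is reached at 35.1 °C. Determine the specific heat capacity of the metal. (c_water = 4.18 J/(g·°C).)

c ≈ 0.289 J/(g·°C)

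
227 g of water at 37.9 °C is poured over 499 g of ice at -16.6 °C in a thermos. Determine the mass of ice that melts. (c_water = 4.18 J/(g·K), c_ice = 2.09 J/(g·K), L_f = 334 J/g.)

m_melted ≈ 55.8 g

Cooling the water to 0 °C releases 227·4.18·37.9 = 35962 J.
Warming the ice to 0 °C takes 499·2.09·16.6 = 17312 J, leaving 18649 J for melting.
To melt every bit of ice: 499·334 = 166666 J.
That's not enough to melt it all — equilibrium is at 0 °C with ice remaining.
m_melted·334 = 18649  ⇒  m_melted ≈ 55.84 g.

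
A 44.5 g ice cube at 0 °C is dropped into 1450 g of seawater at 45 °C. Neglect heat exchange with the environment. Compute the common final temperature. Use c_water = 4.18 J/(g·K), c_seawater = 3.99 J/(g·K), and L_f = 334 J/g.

T_f ≈ 41.1 °C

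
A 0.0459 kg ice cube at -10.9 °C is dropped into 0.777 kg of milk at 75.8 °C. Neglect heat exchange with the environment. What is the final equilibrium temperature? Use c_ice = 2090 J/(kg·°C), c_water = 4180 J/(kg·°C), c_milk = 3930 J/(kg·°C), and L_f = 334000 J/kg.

T_f ≈ 66.3 °C

Setting the total heat transfer to zero:
ice -10.9→0 °C: 0.0459·2090·10.9 = 1045.6; melt ice: 0.0459·334000 = 15331; meltwater 0→T: 0.0459·4180·T = 191.86 T; milk: 3053.6(T − 75.8)
3245.5 T = 231464 − 16376 = 215087
T ≈ 66.27 °C — above 0 °C, consistent with complete melting.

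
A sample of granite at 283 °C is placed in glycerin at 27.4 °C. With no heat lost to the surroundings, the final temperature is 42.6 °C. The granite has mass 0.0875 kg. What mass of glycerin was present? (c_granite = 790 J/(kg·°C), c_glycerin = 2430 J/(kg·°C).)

Net heat exchanged in the isolated system is zero:
0.0875×790×(42.6 − 283) + m×2430×(42.6 − 27.4) = 0
36936 m = 16618
m = 16618/36936 ≈ 0.4499 kg

m ≈ 0.45 kg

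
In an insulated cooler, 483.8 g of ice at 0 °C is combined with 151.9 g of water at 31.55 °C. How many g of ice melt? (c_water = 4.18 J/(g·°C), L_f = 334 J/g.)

m_melted ≈ 60 g

Heat available from the water dropping to 0 °C: 151.9×4.18×31.55 = 20032 J.
Fully melting the ice requires m_ice L_f = 483.8×334 = 161589 J.
Since 20032 < 161589 J, not all the ice melts; equilibrium is at 0 °C.
m_melted×334 = 20032  ⇒  m_melted ≈ 59.98 g.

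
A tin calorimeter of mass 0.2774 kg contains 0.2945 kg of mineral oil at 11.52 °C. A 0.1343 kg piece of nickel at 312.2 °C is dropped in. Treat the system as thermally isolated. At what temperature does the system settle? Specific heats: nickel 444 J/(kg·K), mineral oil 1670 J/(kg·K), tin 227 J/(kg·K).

T_f is the heat-capacity-weighted average of the initial temperatures:
T_f = (59.63×312.2 + 491.81×11.52 + 62.97×11.52) / (59.63 + 491.81 + 62.97)
    = 25007 / 614.41 ≈ 40.70 °C

T_f ≈ 40.7 °C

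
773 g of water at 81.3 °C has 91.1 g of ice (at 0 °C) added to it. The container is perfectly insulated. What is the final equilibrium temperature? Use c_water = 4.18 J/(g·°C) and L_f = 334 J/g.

T_f ≈ 64.3 °C

Sum of m c ΔT and latent-heat terms is zero:
latent heat to melt: 91.1×334 = 30427; warm the meltwater: 380.8 T; water: 3231.1(T − 81.3)
3611.9 T = 262692 − 30427 = 232264
T ≈ 64.30 °C (positive, so assuming full melt was valid).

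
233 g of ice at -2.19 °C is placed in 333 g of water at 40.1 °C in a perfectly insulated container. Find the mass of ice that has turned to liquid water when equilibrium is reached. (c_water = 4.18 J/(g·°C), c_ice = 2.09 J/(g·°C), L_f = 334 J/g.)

m_melted ≈ 164 g

Cooling the water to 0 °C releases 333·4.18·40.1 = 55817 J.
Of that, 233·2.09·2.19 = 1066.5 J goes to bring the ice to 0 °C, leaving 54750 J.
To melt every bit of ice: 233·334 = 77822 J.
That's not enough to melt it all — equilibrium is at 0 °C with ice remaining.
m_melted·334 = 54750  ⇒  m_melted ≈ 163.9 g.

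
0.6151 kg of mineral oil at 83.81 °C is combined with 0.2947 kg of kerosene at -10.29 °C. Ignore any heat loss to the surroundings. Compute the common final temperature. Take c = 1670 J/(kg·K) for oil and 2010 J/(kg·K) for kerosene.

With ΣQ=0 the equilibrium temperature is the m·c-weighted mean:
T_f = (1027.2·83.81 + 592.35·(-10.29)) / (1027.2 + 592.35)
    = 79996 / 1619.6 ≈ 49.39 °C

T_f ≈ 49.4 °C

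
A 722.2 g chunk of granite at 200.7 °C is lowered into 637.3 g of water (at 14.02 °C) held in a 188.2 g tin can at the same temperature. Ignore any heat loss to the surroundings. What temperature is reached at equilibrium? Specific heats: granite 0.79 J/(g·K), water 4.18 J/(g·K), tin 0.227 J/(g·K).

Energy conservation, ΣQ = 0:
722.2*0.79*(T − 200.7) + 637.3*4.18*(T − 14.02) + 188.2*0.227*(T − 14.02) = 0
570.54(T − 200.7) + 2663.9(T − 14.02) + 42.72(T − 14.02) = 0
3277.2 T = 152454
T ≈ 46.52 °C

T_f ≈ 46.5 °C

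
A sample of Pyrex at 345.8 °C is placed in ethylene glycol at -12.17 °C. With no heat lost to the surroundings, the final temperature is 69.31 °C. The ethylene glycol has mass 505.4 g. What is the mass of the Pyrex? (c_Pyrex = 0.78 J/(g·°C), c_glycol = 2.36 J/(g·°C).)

m ≈ 451 g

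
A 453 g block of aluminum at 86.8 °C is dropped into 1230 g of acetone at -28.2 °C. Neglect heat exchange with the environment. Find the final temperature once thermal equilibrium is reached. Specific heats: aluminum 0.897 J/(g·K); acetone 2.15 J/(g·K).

T_f ≈ -12.9 °C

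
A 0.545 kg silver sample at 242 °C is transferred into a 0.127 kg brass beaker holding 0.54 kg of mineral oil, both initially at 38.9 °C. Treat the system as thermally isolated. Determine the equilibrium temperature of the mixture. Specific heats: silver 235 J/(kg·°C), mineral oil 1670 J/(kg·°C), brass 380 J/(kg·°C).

Setting the total heat transfer to zero:
0.545×235×(T − 242) + 0.54×1670×(T − 38.9) + 0.127×380×(T − 38.9) = 0
128.08(T − 242) + 901.8(T − 38.9) + 48.26(T − 38.9) = 0
(128.08 + 901.8 + 48.26) T = 128.08×242 + 901.8×38.9 + 48.26×38.9
T ≈ 63.03 °C

T_f ≈ 63.0 °C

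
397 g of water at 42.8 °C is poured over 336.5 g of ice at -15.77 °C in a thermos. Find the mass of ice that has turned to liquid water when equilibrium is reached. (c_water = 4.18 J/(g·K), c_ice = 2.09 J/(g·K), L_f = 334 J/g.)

m_melted ≈ 179 g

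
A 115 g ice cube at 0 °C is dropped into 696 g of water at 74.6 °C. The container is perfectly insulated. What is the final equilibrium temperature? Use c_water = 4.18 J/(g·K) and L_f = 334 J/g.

T_f ≈ 52.7 °C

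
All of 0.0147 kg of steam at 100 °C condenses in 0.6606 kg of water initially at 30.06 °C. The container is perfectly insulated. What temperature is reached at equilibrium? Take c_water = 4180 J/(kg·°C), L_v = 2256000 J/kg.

Let T be the final temperature. ΣQ_i = 0:
condense steam: −0.0147×2256000 = −33163; condensed water 100 °C→T: 61.45(T − 100); original water: 2761.3(T − 30.06)
2822.8 T = 33163 + 6144.6 + 83005 = 122313
T ≈ 43.33 °C — below 100 °C, confirming all the steam condensed.

T_f ≈ 43.3 °C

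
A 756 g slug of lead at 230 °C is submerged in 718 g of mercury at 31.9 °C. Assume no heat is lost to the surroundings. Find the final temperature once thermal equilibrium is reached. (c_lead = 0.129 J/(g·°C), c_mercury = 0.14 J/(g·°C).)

T_f ≈ 129.5 °C

Setting the total heat transfer to zero:
756*0.129*(T − 230) + 718*0.14*(T − 31.9) = 0
(97.52 + 100.52) T = 97.52*230 + 100.52*31.9
T = 25637/198.04 ≈ 129.45 °C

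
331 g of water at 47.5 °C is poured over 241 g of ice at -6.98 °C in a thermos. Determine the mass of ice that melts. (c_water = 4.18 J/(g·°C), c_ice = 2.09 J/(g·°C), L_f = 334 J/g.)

Water can give up m c ΔT = 331·4.18·47.5 = 65720 J before reaching 0 °C.
Of that, 241·2.09·6.98 = 3515.8 J goes to bring the ice to 0 °C, leaving 62204 J.
To melt every bit of ice: 241·334 = 80494 J.
62204 J < 80494 J, so only part of the ice melts and the system sits at 0 °C.
m_melt = 62204 / L_f = 186.2 g.

m_melted ≈ 186 g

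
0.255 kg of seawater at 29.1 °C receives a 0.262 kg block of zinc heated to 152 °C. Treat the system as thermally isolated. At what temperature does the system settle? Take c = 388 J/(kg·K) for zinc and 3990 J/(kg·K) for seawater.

Let T be the final temperature. ΣQ_i = 0:
0.262*388*(T − 152) + 0.255*3990*(T − 29.1) = 0
101.66(T − 152) + 1017.5(T − 29.1) = 0
(101.66 + 1017.5) T = 101.66*152 + 1017.5*29.1
T ≈ 40.26 °C

T_f ≈ 40.3 °C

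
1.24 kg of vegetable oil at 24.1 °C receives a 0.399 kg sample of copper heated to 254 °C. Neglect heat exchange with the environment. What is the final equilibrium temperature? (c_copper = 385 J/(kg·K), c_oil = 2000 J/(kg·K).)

Taking heat into each body as positive, Σ m c ΔT = 0:
0.399×385×(T − 254) + 1.24×2000×(T − 24.1) = 0
2633.6 T = 98786
T = 98786/2633.6 ≈ 37.51 °C

T_f ≈ 37.5 °C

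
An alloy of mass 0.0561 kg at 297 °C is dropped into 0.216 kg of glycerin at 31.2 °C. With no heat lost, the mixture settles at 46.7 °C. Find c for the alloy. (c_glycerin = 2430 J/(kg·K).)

c ≈ 579 J/(kg·K)

Heat lost by the alloy = heat gained by the glycerin:
0.0561×c×(297 − 46.7) = 0.216×2430×(46.7 − 31.2)
14.04 c = 8135.6  ⇒  c ≈ 579.4 J/(kg·K)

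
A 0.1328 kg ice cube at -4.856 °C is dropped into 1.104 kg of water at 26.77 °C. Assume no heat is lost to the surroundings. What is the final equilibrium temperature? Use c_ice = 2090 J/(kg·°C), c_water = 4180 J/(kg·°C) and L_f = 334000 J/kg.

T_f ≈ 15.1 °C

Conservation of energy gives ΣQ = 0:
ice -4.856→0 °C: 0.1328×2090×4.856 = 1347.8; latent heat to melt: 0.1328×334000 = 44355; warm the meltwater: 555.1 T; water: 4614.7(T − 26.77)
5169.8 T = 123536 − 45703 = 77833
T ≈ 15.06 °C. Since T > 0 °C, the all-ice-melts assumption holds.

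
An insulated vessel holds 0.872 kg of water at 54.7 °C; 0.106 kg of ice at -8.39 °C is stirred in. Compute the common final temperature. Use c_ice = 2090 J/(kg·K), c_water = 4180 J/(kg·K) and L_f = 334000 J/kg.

T_f ≈ 39.7 °C

Net heat exchanged in the isolated system is zero:
ice -8.39→0 °C: 0.106·2090·8.39 = 1858.7
  fusion: m_ice L_f = 0.106·334000 = 35404
  meltwater 0→T: 0.106·4180·T = 443.08 T
  water cools: 0.872·4180·(T − 54.7) = 3645(T − 54.7)
4088 T = 199379 − 37263 = 162117
T ≈ 39.66 °C. Since T > 0 °C, the all-ice-melts assumption holds.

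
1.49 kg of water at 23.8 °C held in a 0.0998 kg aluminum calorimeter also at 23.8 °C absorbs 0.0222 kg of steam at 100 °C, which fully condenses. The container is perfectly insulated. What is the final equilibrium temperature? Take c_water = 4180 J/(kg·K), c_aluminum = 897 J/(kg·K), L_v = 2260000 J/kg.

T_f ≈ 32.7 °C

Net heat exchanged in the isolated system is zero:
condense steam: −0.0222×2260000 = −50172; condensate cools 100→T: 0.0222×4180×(T − 100) = 92.8(T − 100); original water: 6228.2(T − 23.8); aluminum cup: 0.0998×897×(T − 23.8) = 89.52(T − 23.8)
6410.5 T = 50172 + 9279.6 + 150362 = 209813
T ≈ 32.73 °C (< 100 °C, so full condensation is consistent).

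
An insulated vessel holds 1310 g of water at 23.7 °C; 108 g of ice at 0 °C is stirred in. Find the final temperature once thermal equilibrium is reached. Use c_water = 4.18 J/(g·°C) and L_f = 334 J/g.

Taking heat into each body as positive, Σ m c ΔT = 0:
fusion: m_ice L_f = 108×334 = 36072; warm the meltwater: 451.44 T; water cools: 1310×4.18×(T − 23.7) = 5475.8(T − 23.7)
5927.2 T = 129776 − 36072 = 93704
T ≈ 15.81 °C (positive, so assuming full melt was valid).

T_f ≈ 15.8 °C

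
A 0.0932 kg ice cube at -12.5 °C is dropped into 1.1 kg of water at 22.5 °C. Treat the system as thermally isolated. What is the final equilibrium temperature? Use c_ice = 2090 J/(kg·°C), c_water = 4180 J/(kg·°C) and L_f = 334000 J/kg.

Energy balance with sensible and latent terms:
ice -12.5→0 °C: 0.0932×2090×12.5 = 2434.9; latent heat to melt: 0.0932×334000 = 31129; meltwater 0→T: 0.0932×4180×T = 389.58 T; water: 4598(T − 22.5)
4987.6 T = 103455 − 33564 = 69891
T ≈ 14.01 °C — above 0 °C, consistent with complete melting.

T_f ≈ 14.0 °C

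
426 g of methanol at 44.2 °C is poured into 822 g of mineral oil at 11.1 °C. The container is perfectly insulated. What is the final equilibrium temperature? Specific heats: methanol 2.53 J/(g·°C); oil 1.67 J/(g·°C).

With ΣQ=0 the equilibrium temperature is the m·c-weighted mean:
T_f = (1077.8*44.2 + 1372.7*11.1) / (1077.8 + 1372.7)
    = 62875 / 2450.5 ≈ 25.66 °C

T_f ≈ 25.7 °C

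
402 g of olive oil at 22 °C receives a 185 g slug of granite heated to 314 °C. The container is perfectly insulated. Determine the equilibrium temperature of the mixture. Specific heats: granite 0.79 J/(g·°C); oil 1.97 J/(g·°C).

T_f ≈ 67.5 °C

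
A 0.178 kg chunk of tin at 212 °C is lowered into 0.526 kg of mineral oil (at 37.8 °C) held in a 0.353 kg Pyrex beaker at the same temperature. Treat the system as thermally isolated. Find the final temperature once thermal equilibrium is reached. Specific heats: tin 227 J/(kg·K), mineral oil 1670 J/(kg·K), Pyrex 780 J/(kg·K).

T_f ≈ 43.7 °C

Setting the total heat transfer to zero:
0.178*227*(T − 212) + 0.526*1670*(T − 37.8) + 0.353*780*(T − 37.8) = 0
40.41(T − 212) + 878.42(T − 37.8) + 275.34(T − 37.8) = 0
1194.2 T = 52178
T = 52178 / 1194.2 = 43.7 °C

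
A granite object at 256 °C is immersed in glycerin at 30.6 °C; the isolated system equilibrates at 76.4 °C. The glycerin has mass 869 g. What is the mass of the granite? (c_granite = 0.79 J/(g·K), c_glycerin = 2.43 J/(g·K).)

|Q_granite| = |Q_glycerin|:
m·0.79·(256 − 76.4) = 869·2.43·(76.4 − 30.6)
141.88 m = 96714  ⇒  m ≈ 681.6 g

m ≈ 682 g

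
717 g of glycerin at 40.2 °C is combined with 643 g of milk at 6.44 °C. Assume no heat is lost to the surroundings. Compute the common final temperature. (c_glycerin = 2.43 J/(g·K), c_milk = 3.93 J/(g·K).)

Energy conservation, ΣQ = 0:
717*2.43*(T − 40.2) + 643*3.93*(T − 6.44) = 0
(1742.3 + 2527) T = 1742.3*40.2 + 2527*6.44
T ≈ 20.22 °C

T_f ≈ 20.2 °C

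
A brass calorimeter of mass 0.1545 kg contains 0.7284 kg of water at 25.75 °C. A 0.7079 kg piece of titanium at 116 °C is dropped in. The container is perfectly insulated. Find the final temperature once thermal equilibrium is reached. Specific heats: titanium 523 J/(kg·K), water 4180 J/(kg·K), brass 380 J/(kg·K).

Setting the total heat transfer to zero:
0.7079×523×(T − 116) + 0.7284×4180×(T − 25.75) + 0.1545×380×(T − 25.75) = 0
370.23(T − 116) + 3044.7(T − 25.75) + 58.71(T − 25.75) = 0
3473.7 T = 122860
T = 122860/3473.7 ≈ 35.37 °C

T_f ≈ 35.4 °C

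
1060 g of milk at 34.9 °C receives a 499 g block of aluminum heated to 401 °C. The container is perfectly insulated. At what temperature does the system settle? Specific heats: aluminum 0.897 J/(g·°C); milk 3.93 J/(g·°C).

T_f ≈ 70.4 °C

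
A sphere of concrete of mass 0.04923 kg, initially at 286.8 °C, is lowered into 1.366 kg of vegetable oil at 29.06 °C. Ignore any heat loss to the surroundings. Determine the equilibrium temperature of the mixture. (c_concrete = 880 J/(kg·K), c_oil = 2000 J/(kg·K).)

T_f ≈ 33.1 °C

Heat gained plus heat lost sum to zero:
0.04923*880*(T − 286.8) + 1.366*2000*(T − 29.06) = 0
43.32(T − 286.8) + 2732(T − 29.06) = 0
2775.3 T = 91817
T = 91817/2775.3 ≈ 33.08 °C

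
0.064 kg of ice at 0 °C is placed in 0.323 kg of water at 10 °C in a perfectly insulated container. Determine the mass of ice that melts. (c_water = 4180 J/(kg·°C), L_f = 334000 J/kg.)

m_melted ≈ 0.0404 kg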